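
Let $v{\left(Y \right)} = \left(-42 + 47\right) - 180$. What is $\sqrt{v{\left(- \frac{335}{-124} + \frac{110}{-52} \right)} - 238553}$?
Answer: $14 i \sqrt{1218} \approx 488.6 i$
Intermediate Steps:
$v{\left(Y \right)} = -175$ ($v{\left(Y \right)} = 5 - 180 = -175$)
$\sqrt{v{\left(- \frac{335}{-124} + \frac{110}{-52} \right)} - 238553} = \sqrt{-175 - 238553} = \sqrt{-238728} = 14 i \sqrt{1218}$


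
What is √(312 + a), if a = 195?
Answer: 13*√3 ≈ 22.517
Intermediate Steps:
√(312 + a) = √(312 + 195) = √507 = 13*√3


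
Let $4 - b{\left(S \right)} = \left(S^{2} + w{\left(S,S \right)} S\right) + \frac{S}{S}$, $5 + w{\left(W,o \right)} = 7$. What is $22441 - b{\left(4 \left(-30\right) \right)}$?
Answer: $36598$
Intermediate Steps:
$w{\left(W,o \right)} = 2$ ($w{\left(W,o \right)} = -5 + 7 = 2$)
$b{\left(S \right)} = 3 - S^{2} - 2 S$ ($b{\left(S \right)} = 4 - \left(\left(S^{2} + 2 S\right) + \frac{S}{S}\right) = 4 - \left(\left(S^{2} + 2 S\right) + 1\right) = 4 - \left(1 + S^{2} + 2 S\right) = 3 - S^{2} - 2 S$)
$22441 - b{\left(4 \left(-30\right) \right)} = 22441 - \left(3 - \left(4 \left(-30\right)\right)^{2} - 2 \cdot 4 \left(-30\right)\right) = 22441 - \left(3 - \left(-120\right)^{2} - -240\right) = 22441 - \left(3 - 14400 + 240\right) = 22441 - -14157 = 22441 + 14157 = 36598$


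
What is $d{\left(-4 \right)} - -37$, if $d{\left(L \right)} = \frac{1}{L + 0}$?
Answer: $\frac{147}{4} \approx 36.75$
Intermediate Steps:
$d{\left(L \right)} = \frac{1}{L}$
$d{\left(-4 \right)} - -37 = \frac{1}{-4} - -37 = - \frac{1}{4} + 37 = \frac{147}{4}$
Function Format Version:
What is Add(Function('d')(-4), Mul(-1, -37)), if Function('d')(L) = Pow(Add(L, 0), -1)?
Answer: Rational(147, 4) ≈ 36.750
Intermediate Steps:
Function('d')(L) = Pow(L, -1)
Add(Function('d')(-4), Mul(-1, -37)) = Add(Pow(-4, -1), Mul(-1, -37)) = Add(Rational(-1, 4), 37) = Rational(147, 4)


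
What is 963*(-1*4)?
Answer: -3852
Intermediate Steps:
963*(-1*4) = 963*(-4) = -3852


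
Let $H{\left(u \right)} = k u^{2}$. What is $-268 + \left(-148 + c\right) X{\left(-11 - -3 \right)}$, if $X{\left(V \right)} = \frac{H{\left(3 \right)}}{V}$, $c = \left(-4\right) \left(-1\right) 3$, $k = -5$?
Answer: $-1033$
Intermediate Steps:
$c = 12$ ($c = 4 \cdot 3 = 12$)
$H{\left(u \right)} = - 5 u^{2}$
$X{\left(V \right)} = - \frac{45}{V}$ ($X{\left(V \right)} = \frac{\left(-5\right) 3^{2}}{V} = \frac{\left(-5\right) 9}{V} = - \frac{45}{V}$)
$-268 + \left(-148 + c\right) X{\left(-11 - -3 \right)} = -268 + \left(-148 + 12\right) \left(- \frac{45}{-11 - -3}\right) = -268 - 136 \left(- \frac{45}{-11 + 3}\right) = -268 - 136 \left(- \frac{45}{-8}\right) = -268 - 136 \left(\left(-45\right) \left(- \frac{1}{8}\right)\right) = -268 - 765 = -1033$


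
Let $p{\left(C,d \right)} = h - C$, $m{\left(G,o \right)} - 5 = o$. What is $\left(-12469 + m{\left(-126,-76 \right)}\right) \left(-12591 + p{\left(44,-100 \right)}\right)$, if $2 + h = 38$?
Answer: $157991460$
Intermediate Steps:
$h = 36$ ($h = -2 + 38 = 36$)
$m{\left(G,o \right)} = 5 + o$
$p{\left(C,d \right)} = 36 - C$
$\left(-12469 + m{\left(-126,-76 \right)}\right) \left(-12591 + p{\left(44,-100 \right)}\right) = \left(-12469 + \left(5 - 76\right)\right) \left(-12591 + \left(36 - 44\right)\right) = \left(-12469 - 71\right) \left(-12591 + \left(36 - 44\right)\right) = - 12540 \left(-12591 - 8\right) = \left(-12540\right) \left(-12599\right) = 157991460$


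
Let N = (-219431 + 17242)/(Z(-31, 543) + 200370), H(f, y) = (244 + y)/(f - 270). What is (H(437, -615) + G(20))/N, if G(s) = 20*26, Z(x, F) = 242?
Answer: -17346719028/33765563 ≈ -513.74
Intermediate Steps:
G(s) = 520
H(f, y) = (244 + y)/(-270 + f)
N = -202189/200612 (N = (-219431 + 17242)/(242 + 200370) = -202189/200612 ≈ -1.0079)
(H(437, -615) + G(20))/N = ((244 - 615)/(-270 + 437) + 520)/(-202189/200612) = (-371/167 + 520)*(-200612/202189) = (86469/167)*(-200612/202189) = -17346719028/33765563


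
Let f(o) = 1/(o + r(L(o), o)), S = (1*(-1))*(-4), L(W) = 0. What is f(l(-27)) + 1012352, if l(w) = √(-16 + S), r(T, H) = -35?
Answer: 1252279389/1237 - 2*I*√3/1237 ≈ 1.0124e+6 - 0.0028004*I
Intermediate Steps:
S = 4 (S = -1*(-4) = 4)
l(w) = 2*I*√3 (l(w) = √(-16 + 4) = √(-12) = 2*I*√3)
f(o) = 1/(-35 + o) (f(o) = 1/(o - 35) = 1/(-35 + o))
f(l(-27)) + 1012352 = 1/(-35 + 2*I*√3) + 1012352 = 1012352 + 1/(-35 + 2*I*√3)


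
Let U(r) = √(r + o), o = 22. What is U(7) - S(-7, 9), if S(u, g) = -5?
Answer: 5 + √29 ≈ 10.385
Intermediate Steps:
U(r) = √(22 + r) (U(r) = √(r + 22) = √(22 + r))
U(7) - S(-7, 9) = √(22 + 7) - 1*(-5) = √29 + 5 = 5 + √29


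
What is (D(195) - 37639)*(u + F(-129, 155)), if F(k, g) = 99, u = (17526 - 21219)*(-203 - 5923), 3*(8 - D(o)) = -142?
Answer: -850270963389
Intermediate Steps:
D(o) = 166/3 (D(o) = 8 - 1/3*(-142) = 8 + 142/3 = 166/3)
u = 22623318 (u = -3693*(-6126) = 22623318)
(D(195) - 37639)*(u + F(-129, 155)) = (166/3 - 37639)*(22623318 + 99) = -112751/3*22623417 = -850270963389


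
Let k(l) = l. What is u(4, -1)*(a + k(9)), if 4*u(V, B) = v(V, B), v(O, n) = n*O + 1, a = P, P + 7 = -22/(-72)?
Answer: -83/48 ≈ -1.7292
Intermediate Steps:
P = -241/36 (P = -7 - 22/(-72) = -7 - 22*(-1/72) = -7 + 11/36 = -241/36 ≈ -6.6944)
a = -241/36 ≈ -6.6944
v(O, n) = 1 + O*n (v(O, n) = O*n + 1 = 1 + O*n)
u(V, B) = ¼ + B*V/4 (u(V, B) = (1 + V*B)/4 = (1 + B*V)/4 = ¼ + B*V/4)
u(4, -1)*(a + k(9)) = (¼ + (¼)*(-1)*4)*(-241/36 + 9) = (¼ - 1)*(83/36) = -¾*83/36 = -83/48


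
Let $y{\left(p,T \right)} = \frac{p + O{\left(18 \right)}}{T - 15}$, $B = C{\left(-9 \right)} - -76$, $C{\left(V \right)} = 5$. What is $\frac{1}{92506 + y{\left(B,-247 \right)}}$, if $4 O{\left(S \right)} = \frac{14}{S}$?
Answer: $\frac{9432}{872513669} \approx 1.081 \cdot 10^{-5}$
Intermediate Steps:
$O{\left(S \right)} = \frac{7}{2 S}$ ($O{\left(S \right)} = \frac{14 \frac{1}{S}}{4} = \frac{7}{2 S}$)
$B = 81$ ($B = 5 - -76 = 5 + 76 = 81$)
$y{\left(p,T \right)} = \frac{\frac{7}{36} + p}{-15 + T}$ ($y{\left(p,T \right)} = \frac{p + \frac{7}{2 \cdot 18}}{T - 15} = \frac{p + \frac{7}{2} \cdot \frac{1}{18}}{-15 + T} = \frac{p + \frac{7}{36}}{-15 + T} = \frac{\frac{7}{36} + p}{-15 + T}$)
$\frac{1}{92506 + y{\left(B,-247 \right)}} = \frac{1}{92506 + \frac{\frac{7}{36} + 81}{-15 - 247}} = \frac{1}{92506 + \frac{1}{-262} \cdot \frac{2923}{36}} = \frac{1}{92506 - \frac{2923}{9432}} = \frac{1}{\frac{872513669}{9432}} = \frac{9432}{872513669}$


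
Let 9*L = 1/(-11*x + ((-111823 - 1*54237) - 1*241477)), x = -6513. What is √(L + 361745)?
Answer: √367324197882205486/1007682 ≈ 601.45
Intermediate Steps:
L = -1/3023046 (L = 1/(9*(-11*(-6513) + ((-111823 - 1*54237) - 1*241477))) = 1/(9*(71643 + ((-111823 - 54237) - 241477))) = 1/(9*(71643 + (-166060 - 241477))) = 1/(9*(71643 - 407537)) = (⅑)/(-335894) = (⅑)*(-1/335894) = -1/3023046 ≈ -3.3079e-7)
√(L + 361745) = √(-1/3023046 + 361745) = √(1093571775269/3023046) = √367324197882205486/1007682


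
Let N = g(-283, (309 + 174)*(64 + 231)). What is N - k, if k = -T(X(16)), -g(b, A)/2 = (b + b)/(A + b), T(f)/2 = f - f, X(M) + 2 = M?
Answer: 566/71101 ≈ 0.0079605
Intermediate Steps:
X(M) = -2 + M
T(f) = 0 (T(f) = 2*(f - f) = 2*0 = 0)
g(b, A) = -4*b/(A + b) (g(b, A) = -2*(b + b)/(A + b) = -2*2*b/(A + b) = -4*b/(A + b))
N = 566/71101 (N = -4*(-283)/((309 + 174)*(64 + 231) - 283) = -4*(-283)/(483*295 - 283) = -4*(-283)/(142485 - 283) = -4*(-283)/142202 = -4*(-283)*1/142202 = 566/71101 ≈ 0.0079605)
k = 0 (k = -1*0 = 0)
N - k = 566/71101 - 1*0 = 566/71101 + 0 = 566/71101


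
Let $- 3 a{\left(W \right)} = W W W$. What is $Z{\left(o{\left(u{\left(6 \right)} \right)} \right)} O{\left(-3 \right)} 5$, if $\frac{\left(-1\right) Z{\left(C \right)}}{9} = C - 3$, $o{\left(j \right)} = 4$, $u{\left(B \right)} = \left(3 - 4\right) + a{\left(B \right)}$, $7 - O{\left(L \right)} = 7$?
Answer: $0$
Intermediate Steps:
$a{\left(W \right)} = - \frac{W^{3}}{3}$ ($a{\left(W \right)} = - \frac{W W W}{3} = - \frac{W^{2} W}{3} = - \frac{W^{3}}{3}$)
$O{\left(L \right)} = 0$ ($O{\left(L \right)} = 7 - 7 = 0$)
$u{\left(B \right)} = -1 - \frac{B^{3}}{3}$ ($u{\left(B \right)} = \left(3 - 4\right) - \frac{B^{3}}{3} = -1 - \frac{B^{3}}{3}$)
$Z{\left(C \right)} = 27 - 9 C$ ($Z{\left(C \right)} = - 9 \left(C - 3\right) = - 9 \left(-3 + C\right) = 27 - 9 C$)
$Z{\left(o{\left(u{\left(6 \right)} \right)} \right)} O{\left(-3 \right)} 5 = \left(27 - 36\right) 0 \cdot 5 = \left(-9\right) 0 \cdot 5 = 0 \cdot 5 = 0$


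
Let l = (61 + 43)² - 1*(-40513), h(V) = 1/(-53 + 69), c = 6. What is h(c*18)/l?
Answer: 1/821264 ≈ 1.2176e-6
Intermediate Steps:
h(V) = 1/16
l = 51329 (l = 104² + 40513 = 10816 + 40513 = 51329)
h(c*18)/l = (1/16)/51329 = (1/16)*(1/51329) = 1/821264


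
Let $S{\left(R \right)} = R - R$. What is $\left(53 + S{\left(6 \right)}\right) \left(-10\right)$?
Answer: $-530$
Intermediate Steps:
$S{\left(R \right)} = 0$
$\left(53 + S{\left(6 \right)}\right) \left(-10\right) = \left(53 + 0\right) \left(-10\right) = 53 \left(-10\right) = -530$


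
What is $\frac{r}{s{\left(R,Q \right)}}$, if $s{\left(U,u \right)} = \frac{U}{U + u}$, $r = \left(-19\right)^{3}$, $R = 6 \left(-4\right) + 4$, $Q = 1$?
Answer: $- \frac{130321}{20} \approx -6516.0$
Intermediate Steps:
$R = -20$ ($R = -24 + 4 = -20$)
$r = -6859$
$s{\left(U,u \right)} = \frac{U}{U + u}$
$\frac{r}{s{\left(R,Q \right)}} = - \frac{6859}{\left(-20\right) \frac{1}{-20 + 1}} = - \frac{6859}{\left(-20\right) \frac{1}{-19}} = - \frac{6859}{\left(-20\right) \left(- \frac{1}{19}\right)} = - \frac{6859}{\frac{20}{19}} = \left(-6859\right) \frac{19}{20} = - \frac{130321}{20}$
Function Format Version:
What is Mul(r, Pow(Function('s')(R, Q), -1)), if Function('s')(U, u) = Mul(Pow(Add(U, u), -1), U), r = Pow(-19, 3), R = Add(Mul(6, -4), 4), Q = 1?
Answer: Rational(-130321, 20) ≈ -6516.0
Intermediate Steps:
R = -20 (R = Add(-24, 4) = -20)
r = -6859
Function('s')(U, u) = Mul(U, Pow(Add(U, u), -1))
Mul(r, Pow(Function('s')(R, Q), -1)) = Mul(-6859, Pow(Mul(-20, Pow(Add(-20, 1), -1)), -1)) = Mul(-6859, Pow(Mul(-20, Pow(-19, -1)), -1)) = Mul(-6859, Pow(Mul(-20, Rational(-1, 19)), -1)) = Mul(-6859, Pow(Rational(20, 19), -1)) = Mul(-6859, Rational(19, 20)) = Rational(-130321, 20)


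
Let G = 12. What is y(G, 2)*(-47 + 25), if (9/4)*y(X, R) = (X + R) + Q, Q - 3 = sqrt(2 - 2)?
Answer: -1496/9 ≈ -166.22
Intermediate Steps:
Q = 3 (Q = 3 + sqrt(2 - 2) = 3 + sqrt(0) = 3 + 0 = 3)
y(X, R) = 4/3 + 4*R/9 + 4*X/9 (y(X, R) = 4*((X + R) + 3)/9 = 4*((R + X) + 3)/9 = 4*(3 + R + X)/9 = 4/3 + 4*R/9 + 4*X/9)
y(G, 2)*(-47 + 25) = (4/3 + (4/9)*2 + (4/9)*12)*(-47 + 25) = (4/3 + 8/9 + 16/3)*(-22) = (68/9)*(-22) = -1496/9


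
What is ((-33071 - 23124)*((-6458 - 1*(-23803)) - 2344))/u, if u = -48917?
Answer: 842981195/48917 ≈ 17233.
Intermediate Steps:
((-33071 - 23124)*((-6458 - 1*(-23803)) - 2344))/u = ((-33071 - 23124)*((-6458 - 1*(-23803)) - 2344))/(-48917) = -56195*((-6458 + 23803) - 2344)*(-1/48917) = -56195*(17345 - 2344)*(-1/48917) = -56195*15001*(-1/48917) = -842981195*(-1/48917) = 842981195/48917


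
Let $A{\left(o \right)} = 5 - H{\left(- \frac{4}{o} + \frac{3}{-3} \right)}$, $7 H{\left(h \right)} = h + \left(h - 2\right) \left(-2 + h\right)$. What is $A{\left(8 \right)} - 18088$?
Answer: $- \frac{506367}{28} \approx -18085.0$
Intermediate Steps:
$H{\left(h \right)} = \frac{h}{7} + \frac{\left(-2 + h\right)^{2}}{7}$ ($H{\left(h \right)} = \frac{h + \left(h - 2\right) \left(-2 + h\right)}{7} = \frac{h + \left(-2 + h\right) \left(-2 + h\right)}{7} = \frac{h + \left(-2 + h\right)^{2}}{7} = \frac{h}{7} + \frac{\left(-2 + h\right)^{2}}{7}$)
$A{\left(o \right)} = \frac{36}{7} - \frac{\left(-3 - \frac{4}{o}\right)^{2}}{7} + \frac{4}{7 o}$ ($A{\left(o \right)} = 5 - \left(\frac{- \frac{4}{o} + \frac{3}{-3}}{7} + \frac{\left(-2 + \left(- \frac{4}{o} + \frac{3}{-3}\right)\right)^{2}}{7}\right) = 5 - \left(\frac{- \frac{4}{o} + 3 \left(- \frac{1}{3}\right)}{7} + \frac{\left(-2 + \left(- \frac{4}{o} + 3 \left(- \frac{1}{3}\right)\right)\right)^{2}}{7}\right) = 5 - \left(\frac{- \frac{4}{o} - 1}{7} + \frac{\left(-2 - \left(1 + \frac{4}{o}\right)\right)^{2}}{7}\right) = 5 - \left(\frac{-1 - \frac{4}{o}}{7} + \frac{\left(-2 - \left(1 + \frac{4}{o}\right)\right)^{2}}{7}\right) = 5 - \left(\left(- \frac{1}{7} - \frac{4}{7 o}\right) + \frac{\left(-3 - \frac{4}{o}\right)^{2}}{7}\right) = 5 - \left(- \frac{1}{7} - \frac{4}{7 o} + \frac{\left(-3 - \frac{4}{o}\right)^{2}}{7}\right) = 5 + \left(\frac{1}{7} - \frac{\left(-3 - \frac{4}{o}\right)^{2}}{7} + \frac{4}{7 o}\right) = \frac{36}{7} - \frac{\left(-3 - \frac{4}{o}\right)^{2}}{7} + \frac{4}{7 o}$)
$A{\left(8 \right)} - 18088 = \frac{-16 - 160 + 27 \cdot 8^{2}}{7 \cdot 64} - 18088 = \frac{1}{7} \cdot \frac{1}{64} \left(-16 - 160 + 27 \cdot 64\right) - 18088 = \frac{1}{7} \cdot \frac{1}{64} \left(-16 - 160 + 1728\right) - 18088 = \frac{1}{7} \cdot \frac{1}{64} \cdot 1552 - 18088 = \frac{97}{28} - 18088 = - \frac{506367}{28}$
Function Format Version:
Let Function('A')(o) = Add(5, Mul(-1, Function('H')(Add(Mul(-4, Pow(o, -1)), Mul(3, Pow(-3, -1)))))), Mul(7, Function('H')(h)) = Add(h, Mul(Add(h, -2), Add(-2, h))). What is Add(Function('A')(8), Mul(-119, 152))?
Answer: Rational(-506367, 28) ≈ -18085.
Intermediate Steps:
Function('H')(h) = Add(Mul(Rational(1, 7), h), Mul(Rational(1, 7), Pow(Add(-2, h), 2))) (Function('H')(h) = Mul(Rational(1, 7), Add(h, Mul(Add(h, -2), Add(-2, h)))) = Mul(Rational(1, 7), Add(h, Mul(Add(-2, h), Add(-2, h)))) = Mul(Rational(1, 7), Add(h, Pow(Add(-2, h), 2))) = Add(Mul(Rational(1, 7), h), Mul(Rational(1, 7), Pow(Add(-2, h), 2))))
Function('A')(o) = Add(Rational(36, 7), Mul(Rational(-1, 7), Pow(Add(-3, Mul(-4, Pow(o, -1))), 2)), Mul(Rational(4, 7), Pow(o, -1))) (Function('A')(o) = Add(5, Mul(-1, Add(Mul(Rational(1, 7), Add(Mul(-4, Pow(o, -1)), Mul(3, Pow(-3, -1)))), Mul(Rational(1, 7), Pow(Add(-2, Add(Mul(-4, Pow(o, -1)), Mul(3, Pow(-3, -1)))), 2))))) = Add(5, Mul(-1, Add(Mul(Rational(1, 7), Add(Mul(-4, Pow(o, -1)), Mul(3, Rational(-1, 3)))), Mul(Rational(1, 7), Pow(Add(-2, Add(Mul(-4, Pow(o, -1)), Mul(3, Rational(-1, 3)))), 2))))) = Add(5, Mul(-1, Add(Mul(Rational(1, 7), Add(Mul(-4, Pow(o, -1)), -1)), Mul(Rational(1, 7), Pow(Add(-2, Add(Mul(-4, Pow(o, -1)), -1)), 2))))) = Add(5, Mul(-1, Add(Mul(Rational(1, 7), Add(-1, Mul(-4, Pow(o, -1)))), Mul(Rational(1, 7), Pow(Add(-2, Add(-1, Mul(-4, Pow(o, -1)))), 2))))) = Add(5, Mul(-1, Add(Add(Rational(-1, 7), Mul(Rational(-4, 7), Pow(o, -1))), Mul(Rational(1, 7), Pow(Add(-3, Mul(-4, Pow(o, -1))), 2))))) = Add(5, Mul(-1, Add(Rational(-1, 7), Mul(Rational(-4, 7), Pow(o, -1)), Mul(Rational(1, 7), Pow(Add(-3, Mul(-4, Pow(o, -1))), 2))))) = Add(5, Add(Rational(1, 7), Mul(Rational(-1, 7), Pow(Add(-3, Mul(-4, Pow(o, -1))), 2)), Mul(Rational(4, 7), Pow(o, -1)))) = Add(Rational(36, 7), Mul(Rational(-1, 7), Pow(Add(-3, Mul(-4, Pow(o, -1))), 2)), Mul(Rational(4, 7), Pow(o, -1))))
Add(Function('A')(8), Mul(-119, 152)) = Add(Mul(Rational(1, 7), Pow(8, -2), Add(-16, Mul(-20, 8), Mul(27, Pow(8, 2)))), Mul(-119, 152)) = Add(Mul(Rational(1, 7), Rational(1, 64), Add(-16, -160, Mul(27, 64))), -18088) = Add(Mul(Rational(1, 7), Rational(1, 64), Add(-16, -160, 1728)), -18088) = Add(Mul(Rational(1, 7), Rational(1, 64), 1552), -18088) = Add(Rational(97, 28), -18088) = Rational(-506367, 28)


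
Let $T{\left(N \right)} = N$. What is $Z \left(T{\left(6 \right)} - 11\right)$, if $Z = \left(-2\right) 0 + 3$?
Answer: $-15$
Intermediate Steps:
$Z = 3$ ($Z = 0 + 3 = 3$)
$Z \left(T{\left(6 \right)} - 11\right) = 3 \left(6 - 11\right) = 3 \left(-5\right) = -15$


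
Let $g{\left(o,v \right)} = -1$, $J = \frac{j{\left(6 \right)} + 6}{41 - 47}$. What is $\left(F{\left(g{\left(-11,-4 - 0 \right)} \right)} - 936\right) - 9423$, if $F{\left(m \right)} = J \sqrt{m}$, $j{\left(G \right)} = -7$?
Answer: $-10359 + \frac{i}{6} \approx -10359.0 + 0.16667 i$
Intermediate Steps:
$J = \frac{1}{6}$ ($J = \frac{-7 + 6}{41 - 47} = - \frac{1}{-6} = \left(-1\right) \left(- \frac{1}{6}\right) = \frac{1}{6} \approx 0.16667$)
$F{\left(m \right)} = \frac{\sqrt{m}}{6}$
$\left(F{\left(g{\left(-11,-4 - 0 \right)} \right)} - 936\right) - 9423 = \left(\frac{\sqrt{-1}}{6} - 936\right) - 9423 = \left(\frac{i}{6} - 936\right) - 9423 = \left(-936 + \frac{i}{6}\right) - 9423 = -10359 + \frac{i}{6}$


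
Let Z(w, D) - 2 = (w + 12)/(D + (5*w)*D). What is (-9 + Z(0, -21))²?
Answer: 2809/49 ≈ 57.327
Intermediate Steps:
Z(w, D) = 2 + (12 + w)/(D + 5*D*w) (Z(w, D) = 2 + (w + 12)/(D + (5*w)*D) = 2 + (12 + w)/(D + 5*D*w))
(-9 + Z(0, -21))² = (-9 + (12 + 0 + 2*(-21) + 10*(-21)*0)/((-21)*(1 + 5*0)))² = (-9 - (12 + 0 - 42 + 0)/(21*(1 + 0)))² = (-9 - 1/21*(-30)/1)² = (-9 - 1/21*1*(-30))² = (-9 + 10/7)² = (-53/7)² = 2809/49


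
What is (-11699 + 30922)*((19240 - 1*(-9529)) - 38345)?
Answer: -184079448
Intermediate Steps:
(-11699 + 30922)*((19240 - 1*(-9529)) - 38345) = 19223*((19240 + 9529) - 38345) = 19223*(28769 - 38345) = 19223*(-9576) = -184079448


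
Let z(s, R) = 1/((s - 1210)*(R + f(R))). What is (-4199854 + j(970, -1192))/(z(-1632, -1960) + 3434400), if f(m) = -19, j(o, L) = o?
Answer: -23615858861112/19316157739201 ≈ -1.2226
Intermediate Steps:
z(s, R) = 1/((-1210 + s)*(-19 + R)) (z(s, R) = 1/((s - 1210)*(R - 19)) = 1/((-1210 + s)*(-19 + R)))
(-4199854 + j(970, -1192))/(z(-1632, -1960) + 3434400) = (-4199854 + 970)/(1/(22990 - 1210*(-1960) - 19*(-1632) - 1960*(-1632)) + 3434400) = -4198884/(1/(22990 + 2371600 + 31008 + 3198720) + 3434400) = -4198884/(1/5624318 + 3434400) = -4198884/19316157739201/5624318 = -4198884*5624318/19316157739201 = -23615858861112/19316157739201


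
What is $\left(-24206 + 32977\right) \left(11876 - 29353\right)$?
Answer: $-153290767$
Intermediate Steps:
$\left(-24206 + 32977\right) \left(11876 - 29353\right) = 8771 \left(-17477\right) = -153290767$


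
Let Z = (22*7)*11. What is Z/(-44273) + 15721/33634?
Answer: 639039837/1489078082 ≈ 0.42915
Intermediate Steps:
Z = 1694 (Z = 154*11 = 1694)
Z/(-44273) + 15721/33634 = 1694/(-44273) + 15721/33634 = 1694*(-1/44273) + 15721*(1/33634) = -1694/44273 + 15721/33634 = 639039837/1489078082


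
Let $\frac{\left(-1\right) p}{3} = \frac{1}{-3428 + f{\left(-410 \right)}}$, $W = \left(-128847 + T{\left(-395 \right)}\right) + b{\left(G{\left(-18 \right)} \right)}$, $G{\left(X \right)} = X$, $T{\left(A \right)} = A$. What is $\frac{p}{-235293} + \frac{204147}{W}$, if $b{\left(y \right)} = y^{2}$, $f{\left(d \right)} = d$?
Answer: $- \frac{15362989528271}{9701665367851} \approx -1.5835$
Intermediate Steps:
$W = -128918$ ($W = \left(-128847 - 395\right) + \left(-18\right)^{2} = -129242 + 324 = -128918$)
$p = \frac{3}{3838}$ ($p = - \frac{3}{-3428 - 410} = - \frac{3}{-3838} = \left(-3\right) \left(- \frac{1}{3838}\right) = \frac{3}{3838} \approx 0.00078166$)
$\frac{p}{-235293} + \frac{204147}{W} = \frac{3}{3838 \left(-235293\right)} + \frac{204147}{-128918} = \frac{3}{3838} \left(- \frac{1}{235293}\right) + 204147 \left(- \frac{1}{128918}\right) = - \frac{1}{301018178} - \frac{204147}{128918} = - \frac{15362989528271}{9701665367851}$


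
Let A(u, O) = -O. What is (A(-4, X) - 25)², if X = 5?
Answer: 900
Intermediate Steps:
(A(-4, X) - 25)² = (-1*5 - 25)² = (-5 - 25)² = (-30)² = 900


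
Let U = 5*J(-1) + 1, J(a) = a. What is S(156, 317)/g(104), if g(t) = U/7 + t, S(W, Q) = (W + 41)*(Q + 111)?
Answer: 147553/181 ≈ 815.21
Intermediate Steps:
S(W, Q) = (41 + W)*(111 + Q)
U = -4 (U = 5*(-1) + 1 = -5 + 1 = -4)
g(t) = -4/7 + t
S(156, 317)/g(104) = (4551 + 41*317 + 111*156 + 317*156)/(-4/7 + 104) = (4551 + 12997 + 17316 + 49452)/(724/7) = 84316*(7/724) = 147553/181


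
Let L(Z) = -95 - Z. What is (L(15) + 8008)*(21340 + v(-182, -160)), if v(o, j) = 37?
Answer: 168835546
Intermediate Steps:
(L(15) + 8008)*(21340 + v(-182, -160)) = ((-95 - 1*15) + 8008)*(21340 + 37) = ((-95 - 15) + 8008)*21377 = (-110 + 8008)*21377 = 7898*21377 = 168835546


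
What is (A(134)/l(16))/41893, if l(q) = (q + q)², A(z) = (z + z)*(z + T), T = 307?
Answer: 29547/10724608 ≈ 0.0027551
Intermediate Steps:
A(z) = 2*z*(307 + z) (A(z) = (z + z)*(z + 307) = (2*z)*(307 + z) = 2*z*(307 + z))
l(q) = 4*q² (l(q) = (2*q)² = 4*q²)
(A(134)/l(16))/41893 = ((2*134*(307 + 134))/((4*16²)))/41893 = ((2*134*441)/((4*256)))*(1/41893) = (118188/1024)*(1/41893) = (118188*(1/1024))*(1/41893) = (29547/256)*(1/41893) = 29547/10724608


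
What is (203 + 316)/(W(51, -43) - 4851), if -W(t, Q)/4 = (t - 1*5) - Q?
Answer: -519/5207 ≈ -0.099674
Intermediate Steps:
W(t, Q) = 20 - 4*t + 4*Q (W(t, Q) = -4*((t - 1*5) - Q) = -4*((t - 5) - Q) = -4*((-5 + t) - Q) = -4*(-5 + t - Q) = 20 - 4*t + 4*Q)
(203 + 316)/(W(51, -43) - 4851) = (203 + 316)/((20 - 4*51 + 4*(-43)) - 4851) = 519/((20 - 204 - 172) - 4851) = 519/(-356 - 4851) = 519/(-5207) = 519*(-1/5207) = -519/5207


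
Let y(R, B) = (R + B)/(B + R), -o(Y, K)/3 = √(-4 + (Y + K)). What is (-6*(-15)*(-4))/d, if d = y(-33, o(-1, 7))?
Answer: -360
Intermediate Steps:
o(Y, K) = -3*√(-4 + K + Y) (o(Y, K) = -3*√(-4 + (Y + K)) = -3*√(-4 + (K + Y)) = -3*√(-4 + K + Y))
y(R, B) = 1 (y(R, B) = (B + R)/(B + R) = 1)
d = 1
(-6*(-15)*(-4))/d = (-6*(-15)*(-4))/1 = (90*(-4))*1 = -360*1 = -360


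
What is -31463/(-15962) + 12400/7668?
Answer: 109796771/30599154 ≈ 3.5882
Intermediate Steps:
-31463/(-15962) + 12400/7668 = -31463*(-1/15962) + 12400*(1/7668) = 31463/15962 + 3100/1917 = 109796771/30599154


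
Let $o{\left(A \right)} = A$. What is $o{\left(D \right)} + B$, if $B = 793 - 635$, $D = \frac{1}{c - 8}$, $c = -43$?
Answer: $\frac{8057}{51} \approx 157.98$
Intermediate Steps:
$D = - \frac{1}{51}$ ($D = \frac{1}{-43 - 8} = \frac{1}{-51} = - \frac{1}{51} \approx -0.019608$)
$B = 158$ ($B = 793 - 635 = 158$)
$o{\left(D \right)} + B = - \frac{1}{51} + 158 = \frac{8057}{51}$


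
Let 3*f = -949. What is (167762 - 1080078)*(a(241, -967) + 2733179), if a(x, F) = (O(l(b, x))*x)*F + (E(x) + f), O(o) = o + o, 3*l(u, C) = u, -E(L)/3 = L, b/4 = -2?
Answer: -3626508102012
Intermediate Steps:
b = -8 (b = 4*(-2) = -8)
f = -949/3 (f = (⅓)*(-949) = -949/3 ≈ -316.33)
E(L) = -3*L
l(u, C) = u/3
O(o) = 2*o
a(x, F) = -949/3 - 3*x - 16*F*x/3 (a(x, F) = ((2*((⅓)*(-8)))*x)*F + (-3*x - 949/3) = ((2*(-8/3))*x)*F + (-949/3 - 3*x) = (-16*x/3)*F + (-949/3 - 3*x) = -16*F*x/3 + (-949/3 - 3*x) = -949/3 - 3*x - 16*F*x/3)
(167762 - 1080078)*(a(241, -967) + 2733179) = (167762 - 1080078)*((-949/3 - 3*241 - 16/3*(-967)*241) + 2733179) = -912316*((-949/3 - 723 + 3728752/3) + 2733179) = -912316*(1241878 + 2733179) = -912316*3975057 = -3626508102012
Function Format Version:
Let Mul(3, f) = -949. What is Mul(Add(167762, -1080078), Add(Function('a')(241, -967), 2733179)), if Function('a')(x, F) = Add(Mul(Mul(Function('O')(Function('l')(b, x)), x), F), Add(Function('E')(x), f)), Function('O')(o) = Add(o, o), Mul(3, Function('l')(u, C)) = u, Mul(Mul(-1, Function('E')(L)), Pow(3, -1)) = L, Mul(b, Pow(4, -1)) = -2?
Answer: -3626508102012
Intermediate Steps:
b = -8 (b = Mul(4, -2) = -8)
f = Rational(-949, 3) (f = Mul(Rational(1, 3), -949) = Rational(-949, 3) ≈ -316.33)
Function('E')(L) = Mul(-3, L)
Function('l')(u, C) = Mul(Rational(1, 3), u)
Function('O')(o) = Mul(2, o)
Function('a')(x, F) = Add(Rational(-949, 3), Mul(-3, x), Mul(Rational(-16, 3), F, x)) (Function('a')(x, F) = Add(Mul(Mul(Mul(2, Mul(Rational(1, 3), -8)), x), F), Add(Mul(-3, x), Rational(-949, 3))) = Add(Mul(Mul(Mul(2, Rational(-8, 3)), x), F), Add(Rational(-949, 3), Mul(-3, x))) = Add(Mul(Mul(Rational(-16, 3), x), F), Add(Rational(-949, 3), Mul(-3, x))) = Add(Mul(Rational(-16, 3), F, x), Add(Rational(-949, 3), Mul(-3, x))) = Add(Rational(-949, 3), Mul(-3, x), Mul(Rational(-16, 3), F, x)))
Mul(Add(167762, -1080078), Add(Function('a')(241, -967), 2733179)) = Mul(Add(167762, -1080078), Add(Add(Rational(-949, 3), Mul(-3, 241), Mul(Rational(-16, 3), -967, 241)), 2733179)) = Mul(-912316, Add(Add(Rational(-949, 3), -723, Rational(3728752, 3)), 2733179)) = Mul(-912316, Add(1241878, 2733179)) = Mul(-912316, 3975057) = -3626508102012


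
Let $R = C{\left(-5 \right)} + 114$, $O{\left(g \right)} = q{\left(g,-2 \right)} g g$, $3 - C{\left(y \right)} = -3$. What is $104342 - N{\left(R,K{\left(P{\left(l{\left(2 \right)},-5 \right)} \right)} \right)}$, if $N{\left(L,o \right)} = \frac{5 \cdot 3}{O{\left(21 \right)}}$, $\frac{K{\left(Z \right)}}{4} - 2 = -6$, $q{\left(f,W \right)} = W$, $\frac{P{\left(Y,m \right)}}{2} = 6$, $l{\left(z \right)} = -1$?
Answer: $\frac{30676553}{294} \approx 1.0434 \cdot 10^{5}$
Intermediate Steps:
$P{\left(Y,m \right)} = 12$ ($P{\left(Y,m \right)} = 2 \cdot 6 = 12$)
$C{\left(y \right)} = 6$ ($C{\left(y \right)} = 3 - -3 = 3 + 3 = 6$)
$K{\left(Z \right)} = -16$ ($K{\left(Z \right)} = 8 + 4 \left(-6\right) = 8 - 24 = -16$)
$O{\left(g \right)} = - 2 g^{2}$ ($O{\left(g \right)} = - 2 g g = - 2 g^{2}$)
$R = 120$ ($R = 6 + 114 = 120$)
$N{\left(L,o \right)} = - \frac{5}{294}$ ($N{\left(L,o \right)} = \frac{5 \cdot 3}{\left(-2\right) 21^{2}} = \frac{15}{\left(-2\right) 441} = \frac{15}{-882} = 15 \left(- \frac{1}{882}\right) = - \frac{5}{294}$)
$104342 - N{\left(R,K{\left(P{\left(l{\left(2 \right)},-5 \right)} \right)} \right)} = 104342 - - \frac{5}{294} = 104342 + \frac{5}{294} = \frac{30676553}{294}$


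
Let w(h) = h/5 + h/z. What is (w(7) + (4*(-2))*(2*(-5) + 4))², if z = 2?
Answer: 279841/100 ≈ 2798.4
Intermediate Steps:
w(h) = 7*h/10 (w(h) = h/5 + h/2 = 7*h/10)
(w(7) + (4*(-2))*(2*(-5) + 4))² = ((7/10)*7 + (4*(-2))*(2*(-5) + 4))² = (49/10 - 8*(-10 + 4))² = (49/10 - 8*(-6))² = (49/10 + 48)² = (529/10)² = 279841/100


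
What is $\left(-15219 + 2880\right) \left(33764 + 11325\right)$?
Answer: $-556353171$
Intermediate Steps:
$\left(-15219 + 2880\right) \left(33764 + 11325\right) = \left(-12339\right) 45089 = -556353171$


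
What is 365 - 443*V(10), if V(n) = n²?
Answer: -43935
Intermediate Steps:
365 - 443*V(10) = 365 - 443*10² = 365 - 443*100 = 365 - 44300 = -43935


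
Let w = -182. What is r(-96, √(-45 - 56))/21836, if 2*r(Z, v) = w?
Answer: -91/21836 ≈ -0.0041674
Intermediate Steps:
r(Z, v) = -91 (r(Z, v) = (½)*(-182) = -91)
r(-96, √(-45 - 56))/21836 = -91/21836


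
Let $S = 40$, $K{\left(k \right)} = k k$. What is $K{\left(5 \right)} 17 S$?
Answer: $17000$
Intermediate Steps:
$K{\left(k \right)} = k^{2}$
$K{\left(5 \right)} 17 S = 5^{2} \cdot 17 \cdot 40 = 25 \cdot 17 \cdot 40 = 425 \cdot 40 = 17000$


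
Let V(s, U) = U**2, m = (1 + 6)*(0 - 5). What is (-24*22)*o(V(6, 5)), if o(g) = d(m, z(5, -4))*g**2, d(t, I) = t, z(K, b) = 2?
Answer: 11550000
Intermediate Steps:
m = -35 (m = 7*(-5) = -35)
o(g) = -35*g**2
(-24*22)*o(V(6, 5)) = (-24*22)*(-35*(5**2)**2) = -(-18480)*25**2 = -(-18480)*625 = -528*(-21875) = 11550000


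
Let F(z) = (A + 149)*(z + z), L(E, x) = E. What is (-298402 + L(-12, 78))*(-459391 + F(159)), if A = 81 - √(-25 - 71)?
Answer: 115262705914 + 379582608*I*√6 ≈ 1.1526e+11 + 9.2978e+8*I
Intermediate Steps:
A = 81 - 4*I*√6 (A = 81 - √(-96) = 81 - 4*I*√6 ≈ 81.0 - 9.798*I)
F(z) = 2*z*(230 - 4*I*√6) (F(z) = ((81 - 4*I*√6) + 149)*(z + z) = (230 - 4*I*√6)*(2*z) = 2*z*(230 - 4*I*√6))
(-298402 + L(-12, 78))*(-459391 + F(159)) = (-298402 - 12)*(-459391 + 4*159*(115 - 2*I*√6)) = -298414*(-459391 + (73140 - 1272*I*√6)) = -298414*(-386251 - 1272*I*√6) = 115262705914 + 379582608*I*√6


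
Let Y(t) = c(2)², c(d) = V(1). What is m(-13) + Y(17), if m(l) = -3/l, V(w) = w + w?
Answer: 55/13 ≈ 4.2308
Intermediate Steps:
V(w) = 2*w
c(d) = 2 (c(d) = 2*1 = 2)
Y(t) = 4 (Y(t) = 2² = 4)
m(-13) + Y(17) = -3/(-13) + 4 = -3*(-1/13) + 4 = 3/13 + 4 = 55/13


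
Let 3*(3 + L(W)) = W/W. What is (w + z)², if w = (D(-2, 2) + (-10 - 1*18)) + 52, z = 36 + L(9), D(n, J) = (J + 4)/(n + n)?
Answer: 112225/36 ≈ 3117.4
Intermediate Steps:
L(W) = -8/3 (L(W) = -3 + (W/W)/3 = -3 + (⅓)*1 = -3 + ⅓ = -8/3)
D(n, J) = (4 + J)/(2*n) (D(n, J) = (4 + J)/((2*n)) = (4 + J)*(1/(2*n)) = (4 + J)/(2*n))
z = 100/3 (z = 36 - 8/3 = 100/3 ≈ 33.333)
w = 45/2 (w = ((½)*(4 + 2)/(-2) + (-10 - 1*18)) + 52 = ((½)*(-½)*6 + (-10 - 18)) + 52 = (-3/2 - 28) + 52 = -59/2 + 52 = 45/2 ≈ 22.500)
(w + z)² = (45/2 + 100/3)² = (335/6)² = 112225/36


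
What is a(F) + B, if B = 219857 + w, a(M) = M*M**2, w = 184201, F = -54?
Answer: 246594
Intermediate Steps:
a(M) = M**3
B = 404058 (B = 219857 + 184201 = 404058)
a(F) + B = (-54)**3 + 404058 = -157464 + 404058 = 246594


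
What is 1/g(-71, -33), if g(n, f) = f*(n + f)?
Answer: 1/3432 ≈ 0.00029138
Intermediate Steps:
g(n, f) = f*(f + n)
1/g(-71, -33) = 1/(-33*(-33 - 71)) = 1/(-33*(-104)) = 1/3432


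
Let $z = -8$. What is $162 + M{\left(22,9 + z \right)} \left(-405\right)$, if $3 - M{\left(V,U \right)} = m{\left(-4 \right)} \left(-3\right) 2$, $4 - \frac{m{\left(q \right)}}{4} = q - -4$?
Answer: $-39933$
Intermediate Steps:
$m{\left(q \right)} = - 4 q$ ($m{\left(q \right)} = 16 - 4 \left(q - -4\right) = 16 - 4 \left(q + 4\right) = 16 - 4 \left(4 + q\right) = 16 - \left(16 + 4 q\right) = - 4 q$)
$M{\left(V,U \right)} = 99$ ($M{\left(V,U \right)} = 3 - \left(-4\right) \left(-4\right) \left(-3\right) 2 = 3 - 16 \left(-3\right) 2 = 3 - \left(-48\right) 2 = 3 - -96 = 3 + 96 = 99$)
$162 + M{\left(22,9 + z \right)} \left(-405\right) = 162 + 99 \left(-405\right) = 162 - 40095 = -39933$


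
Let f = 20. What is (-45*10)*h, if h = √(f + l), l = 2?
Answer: -450*√22 ≈ -2110.7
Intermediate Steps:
h = √22 (h = √(20 + 2) = √22 ≈ 4.6904)
(-45*10)*h = (-45*10)*√22 = -450*√22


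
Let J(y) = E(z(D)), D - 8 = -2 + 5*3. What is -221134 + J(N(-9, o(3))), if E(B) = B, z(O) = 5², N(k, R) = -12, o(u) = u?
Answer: -221109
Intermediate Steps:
D = 21 (D = 8 + (-2 + 5*3) = 8 + (-2 + 15) = 8 + 13 = 21)
z(O) = 25
J(y) = 25
-221134 + J(N(-9, o(3))) = -221134 + 25 = -221109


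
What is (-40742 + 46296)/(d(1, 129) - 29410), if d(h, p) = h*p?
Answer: -5554/29281 ≈ -0.18968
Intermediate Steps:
(-40742 + 46296)/(d(1, 129) - 29410) = (-40742 + 46296)/(1*129 - 29410) = 5554/(129 - 29410) = 5554/(-29281) = 5554*(-1/29281) = -5554/29281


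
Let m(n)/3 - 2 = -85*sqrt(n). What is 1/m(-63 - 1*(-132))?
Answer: -2/1495563 - 85*sqrt(69)/1495563 ≈ -0.00047344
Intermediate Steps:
m(n) = 6 - 255*sqrt(n) (m(n) = 6 + 3*(-85*sqrt(n)) = 6 - 255*sqrt(n))
1/m(-63 - 1*(-132)) = 1/(6 - 255*sqrt(-63 - 1*(-132))) = 1/(6 - 255*sqrt(-63 + 132)) = 1/(6 - 255*sqrt(69))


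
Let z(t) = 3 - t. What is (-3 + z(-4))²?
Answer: 16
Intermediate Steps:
(-3 + z(-4))² = (-3 + (3 - 1*(-4)))² = (-3 + (3 + 4))² = (-3 + 7)² = 4² = 16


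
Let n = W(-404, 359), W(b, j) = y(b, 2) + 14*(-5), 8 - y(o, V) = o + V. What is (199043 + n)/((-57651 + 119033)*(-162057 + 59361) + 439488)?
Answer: -66461/2101082128 ≈ -3.1632e-5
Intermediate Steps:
y(o, V) = 8 - V - o (y(o, V) = 8 - (o + V) = 8 - (V + o) = 8 + (-V - o) = 8 - V - o)
W(b, j) = -64 - b (W(b, j) = (8 - 1*2 - b) + 14*(-5) = (8 - 2 - b) - 70 = (6 - b) - 70 = -64 - b)
n = 340 (n = -64 - 1*(-404) = -64 + 404 = 340)
(199043 + n)/((-57651 + 119033)*(-162057 + 59361) + 439488) = (199043 + 340)/((-57651 + 119033)*(-162057 + 59361) + 439488) = 199383/(61382*(-102696) + 439488) = 199383/(-6303685872 + 439488) = 199383/(-6303246384) = 199383*(-1/6303246384) = -66461/2101082128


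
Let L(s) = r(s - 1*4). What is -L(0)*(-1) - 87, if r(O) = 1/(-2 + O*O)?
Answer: -1217/14 ≈ -86.929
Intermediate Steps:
r(O) = 1/(-2 + O**2)
L(s) = 1/(-2 + (-4 + s)**2) (L(s) = 1/(-2 + (s - 1*4)**2) = 1/(-2 + (s - 4)**2) = 1/(-2 + (-4 + s)**2))
-L(0)*(-1) - 87 = -1/(-2 + (-4 + 0)**2)*(-1) - 87 = -1/(-2 + (-4)**2)*(-1) - 87 = -1/(-2 + 16)*(-1) - 87 = -1/14*(-1) - 87 = 1/14 - 87 = -1217/14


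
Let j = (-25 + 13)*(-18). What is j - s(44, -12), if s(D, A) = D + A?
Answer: 184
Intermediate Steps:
j = 216 (j = -12*(-18) = 216)
s(D, A) = A + D
j - s(44, -12) = 216 - (-12 + 44) = 216 - 1*32 = 216 - 32 = 184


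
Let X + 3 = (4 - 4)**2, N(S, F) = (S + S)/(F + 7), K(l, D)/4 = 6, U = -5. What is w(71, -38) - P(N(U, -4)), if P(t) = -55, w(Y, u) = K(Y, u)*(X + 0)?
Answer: -17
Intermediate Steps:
K(l, D) = 24 (K(l, D) = 4*6 = 24)
N(S, F) = 2*S/(7 + F) (N(S, F) = (2*S)/(7 + F) = 2*S/(7 + F))
X = -3 (X = -3 + (4 - 4)**2 = -3 + 0**2 = -3 + 0 = -3)
w(Y, u) = -72 (w(Y, u) = 24*(-3 + 0) = 24*(-3) = -72)
w(71, -38) - P(N(U, -4)) = -72 - 1*(-55) = -72 + 55 = -17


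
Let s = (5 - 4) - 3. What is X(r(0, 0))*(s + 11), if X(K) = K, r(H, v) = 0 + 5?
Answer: 45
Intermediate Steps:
s = -2 (s = 1 - 3 = -2)
r(H, v) = 5
X(r(0, 0))*(s + 11) = 5*(-2 + 11) = 5*9 = 45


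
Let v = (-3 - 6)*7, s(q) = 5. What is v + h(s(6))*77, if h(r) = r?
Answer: 322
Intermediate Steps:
v = -63 (v = -9*7 = -63)
v + h(s(6))*77 = -63 + 5*77 = -63 + 385 = 322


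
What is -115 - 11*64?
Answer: -819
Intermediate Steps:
-115 - 11*64 = -115 - 704 = -819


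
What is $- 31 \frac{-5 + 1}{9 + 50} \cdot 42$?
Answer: $\frac{5208}{59} \approx 88.271$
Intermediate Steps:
$- 31 \frac{-5 + 1}{9 + 50} \cdot 42 = - 31 \left(- \frac{4}{59}\right) 42 = - 31 \left(\left(-4\right) \frac{1}{59}\right) 42 = \left(-31\right) \left(- \frac{4}{59}\right) 42 = \frac{124}{59} \cdot 42 = \frac{5208}{59}$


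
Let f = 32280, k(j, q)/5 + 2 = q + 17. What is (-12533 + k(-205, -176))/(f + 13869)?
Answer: -4446/15383 ≈ -0.28902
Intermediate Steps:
k(j, q) = 75 + 5*q (k(j, q) = -10 + 5*(q + 17) = -10 + 5*(17 + q) = -10 + (85 + 5*q) = 75 + 5*q)
(-12533 + k(-205, -176))/(f + 13869) = (-12533 + (75 + 5*(-176)))/(32280 + 13869) = (-12533 + (75 - 880))/46149 = (-12533 - 805)*(1/46149) = -13338*1/46149 = -4446/15383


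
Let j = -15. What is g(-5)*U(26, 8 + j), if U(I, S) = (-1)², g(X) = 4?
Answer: 4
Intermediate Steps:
U(I, S) = 1
g(-5)*U(26, 8 + j) = 4*1 = 4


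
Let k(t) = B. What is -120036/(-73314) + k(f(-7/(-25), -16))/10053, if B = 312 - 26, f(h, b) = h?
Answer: 68204984/40945869 ≈ 1.6657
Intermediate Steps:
B = 286
k(t) = 286
-120036/(-73314) + k(f(-7/(-25), -16))/10053 = -120036/(-73314) + 286/10053 = -120036*(-1/73314) + 286*(1/10053) = 20006/12219 + 286/10053 = 68204984/40945869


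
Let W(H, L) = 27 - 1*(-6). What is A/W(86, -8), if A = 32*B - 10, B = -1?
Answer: -14/11 ≈ -1.2727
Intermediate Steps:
W(H, L) = 33 (W(H, L) = 27 + 6 = 33)
A = -42 (A = 32*(-1) - 10 = -32 - 10 = -42)
A/W(86, -8) = -42/33 = -42*1/33 = -14/11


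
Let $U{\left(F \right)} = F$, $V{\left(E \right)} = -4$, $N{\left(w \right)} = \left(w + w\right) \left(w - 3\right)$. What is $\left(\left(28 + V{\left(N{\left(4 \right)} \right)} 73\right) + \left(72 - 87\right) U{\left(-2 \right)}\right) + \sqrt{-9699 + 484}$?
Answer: $-234 + i \sqrt{9215} \approx -234.0 + 95.995 i$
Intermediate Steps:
$N{\left(w \right)} = 2 w \left(-3 + w\right)$
$\left(\left(28 + V{\left(N{\left(4 \right)} \right)} 73\right) + \left(72 - 87\right) U{\left(-2 \right)}\right) + \sqrt{-9699 + 484} = \left(\left(28 - 292\right) + \left(72 - 87\right) \left(-2\right)\right) + \sqrt{-9699 + 484} = \left(\left(28 - 292\right) - -30\right) + \sqrt{-9215} = \left(-264 + 30\right) + i \sqrt{9215} = -234 + i \sqrt{9215}$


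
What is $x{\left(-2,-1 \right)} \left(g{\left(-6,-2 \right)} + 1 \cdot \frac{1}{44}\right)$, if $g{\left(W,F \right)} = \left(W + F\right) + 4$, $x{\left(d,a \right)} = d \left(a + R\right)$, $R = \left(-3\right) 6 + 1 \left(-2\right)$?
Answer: $- \frac{3675}{22} \approx -167.05$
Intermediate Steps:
$R = -20$ ($R = -18 - 2 = -20$)
$x{\left(d,a \right)} = d \left(-20 + a\right)$ ($x{\left(d,a \right)} = d \left(a - 20\right) = d \left(-20 + a\right)$)
$g{\left(W,F \right)} = 4 + F + W$ ($g{\left(W,F \right)} = \left(F + W\right) + 4 = 4 + F + W$)
$x{\left(-2,-1 \right)} \left(g{\left(-6,-2 \right)} + 1 \cdot \frac{1}{44}\right) = - 2 \left(-20 - 1\right) \left(\left(4 - 2 - 6\right) + 1 \cdot \frac{1}{44}\right) = \left(-2\right) \left(-21\right) \left(-4 + 1 \cdot \frac{1}{44}\right) = 42 \left(-4 + \frac{1}{44}\right) = 42 \left(- \frac{175}{44}\right) = - \frac{3675}{22}$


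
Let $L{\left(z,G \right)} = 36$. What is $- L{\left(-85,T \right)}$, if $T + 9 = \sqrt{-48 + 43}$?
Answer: $-36$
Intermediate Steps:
$T = -9 + i \sqrt{5}$ ($T = -9 + \sqrt{-48 + 43} = -9 + \sqrt{-5} = -9 + i \sqrt{5} \approx -9.0 + 2.2361 i$)
$- L{\left(-85,T \right)} = \left(-1\right) 36 = -36$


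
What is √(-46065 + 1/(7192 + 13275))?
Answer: I*√19296540449318/20467 ≈ 214.63*I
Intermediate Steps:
√(-46065 + 1/(7192 + 13275)) = √(-46065 + 1/20467) = √(-942812354/20467) = I*√19296540449318/20467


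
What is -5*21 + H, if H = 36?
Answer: -69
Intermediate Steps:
-5*21 + H = -5*21 + 36 = -105 + 36 = -69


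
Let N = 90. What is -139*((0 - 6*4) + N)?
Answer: -9174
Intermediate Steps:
-139*((0 - 6*4) + N) = -139*((0 - 6*4) + 90) = -139*((0 - 24) + 90) = -139*(-24 + 90) = -139*66 = -9174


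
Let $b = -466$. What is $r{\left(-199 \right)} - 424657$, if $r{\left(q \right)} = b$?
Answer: $-425123$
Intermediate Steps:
$r{\left(q \right)} = -466$
$r{\left(-199 \right)} - 424657 = -466 - 424657 = -425123$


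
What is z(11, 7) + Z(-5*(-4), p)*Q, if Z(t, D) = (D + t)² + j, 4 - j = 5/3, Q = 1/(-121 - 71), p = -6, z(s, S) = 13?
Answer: 6893/576 ≈ 11.967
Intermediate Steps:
Q = -1/192 (Q = 1/(-192) = -1/192 ≈ -0.0052083)
j = 7/3 (j = 4 - 5/3 = 7/3 ≈ 2.3333)
Z(t, D) = 7/3 + (D + t)² (Z(t, D) = (D + t)² + 7/3 = 7/3 + (D + t)²)
z(11, 7) + Z(-5*(-4), p)*Q = 13 + (7/3 + (-6 - 5*(-4))²)*(-1/192) = 13 + (7/3 + (-6 + 20)²)*(-1/192) = 13 + (7/3 + 14²)*(-1/192) = 13 + (7/3 + 196)*(-1/192) = 13 + (595/3)*(-1/192) = 13 - 595/576 = 6893/576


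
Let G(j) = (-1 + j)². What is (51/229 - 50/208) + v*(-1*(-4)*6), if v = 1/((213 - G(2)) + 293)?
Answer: 358979/12027080 ≈ 0.029848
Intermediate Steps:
v = 1/505 (v = 1/((213 - (-1 + 2)²) + 293) = 1/((213 - 1*1²) + 293) = 1/((213 - 1*1) + 293) = 1/((213 - 1) + 293) = 1/(212 + 293) = 1/505 ≈ 0.0019802)
(51/229 - 50/208) + v*(-1*(-4)*6) = (51/229 - 50/208) + (-1*(-4)*6)/505 = (51*(1/229) - 50*1/208) + (4*6)/505 = (51/229 - 25/104) + (1/505)*24 = -421/23816 + 24/505 = 358979/12027080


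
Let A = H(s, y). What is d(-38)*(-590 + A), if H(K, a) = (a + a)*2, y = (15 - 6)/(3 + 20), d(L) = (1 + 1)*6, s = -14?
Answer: -162408/23 ≈ -7061.2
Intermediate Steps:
d(L) = 12 (d(L) = 2*6 = 12)
y = 9/23 ≈ 0.39130
H(K, a) = 4*a (H(K, a) = (2*a)*2 = 4*a)
A = 36/23 (A = 4*(9/23) = 36/23 ≈ 1.5652)
d(-38)*(-590 + A) = 12*(-590 + 36/23) = 12*(-13534/23) = -162408/23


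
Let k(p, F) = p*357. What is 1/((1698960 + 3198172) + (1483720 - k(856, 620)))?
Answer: 1/6075260 ≈ 1.6460e-7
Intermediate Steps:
k(p, F) = 357*p
1/((1698960 + 3198172) + (1483720 - k(856, 620))) = 1/((1698960 + 3198172) + (1483720 - 357*856)) = 1/(4897132 + (1483720 - 1*305592)) = 1/(4897132 + (1483720 - 305592)) = 1/(4897132 + 1178128) = 1/6075260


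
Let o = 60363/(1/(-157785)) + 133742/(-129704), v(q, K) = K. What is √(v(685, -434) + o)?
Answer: I*√10014362467019445687/32426 ≈ 97593.0*I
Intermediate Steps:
o = -617674829500531/64852 (o = 60363/(-1/157785) + 133742*(-1/129704) = 60363*(-157785) - 66871/64852 = -9524375955 - 66871/64852 = -617674829500531/64852 ≈ -9.5244e+9)
√(v(685, -434) + o) = √(-434 - 617674829500531/64852) = √(-617674857646299/64852) = I*√10014362467019445687/32426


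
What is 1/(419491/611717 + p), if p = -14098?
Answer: -611717/8623566775 ≈ -7.0935e-5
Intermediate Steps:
1/(419491/611717 + p) = 1/(419491/611717 - 14098) = 1/(-8623566775/611717) = -611717/8623566775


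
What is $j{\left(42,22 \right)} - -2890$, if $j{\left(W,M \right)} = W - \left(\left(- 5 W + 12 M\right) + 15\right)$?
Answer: $2863$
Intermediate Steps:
$j{\left(W,M \right)} = -15 - 12 M + 6 W$ ($j{\left(W,M \right)} = W - \left(15 - 5 W + 12 M\right) = -15 - 12 M + 6 W$)
$j{\left(42,22 \right)} - -2890 = \left(-15 - 264 + 6 \cdot 42\right) - -2890 = \left(-15 - 264 + 252\right) + 2890 = -27 + 2890 = 2863$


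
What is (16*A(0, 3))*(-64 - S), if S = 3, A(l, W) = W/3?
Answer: -1072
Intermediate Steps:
A(l, W) = W/3 (A(l, W) = W*(⅓) = W/3)
(16*A(0, 3))*(-64 - S) = (16*((⅓)*3))*(-64 - 1*3) = (16*1)*(-64 - 3) = 16*(-67) = -1072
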